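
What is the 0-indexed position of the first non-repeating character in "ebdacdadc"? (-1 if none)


Input: ebdacdadc
Character frequencies:
  'a': 2
  'b': 1
  'c': 2
  'd': 3
  'e': 1
Scanning left to right for freq == 1:
  Position 0 ('e'): unique! => answer = 0

0


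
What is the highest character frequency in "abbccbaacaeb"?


Input: abbccbaacaeb
Character counts:
  'a': 4
  'b': 4
  'c': 3
  'e': 1
Maximum frequency: 4

4


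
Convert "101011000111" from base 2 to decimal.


Input: "101011000111" in base 2
Positional expansion:
  Digit '1' (value 1) x 2^11 = 2048
  Digit '0' (value 0) x 2^10 = 0
  Digit '1' (value 1) x 2^9 = 512
  Digit '0' (value 0) x 2^8 = 0
  Digit '1' (value 1) x 2^7 = 128
  Digit '1' (value 1) x 2^6 = 64
  Digit '0' (value 0) x 2^5 = 0
  Digit '0' (value 0) x 2^4 = 0
  Digit '0' (value 0) x 2^3 = 0
  Digit '1' (value 1) x 2^2 = 4
  Digit '1' (value 1) x 2^1 = 2
  Digit '1' (value 1) x 2^0 = 1
Sum = 2759

2759


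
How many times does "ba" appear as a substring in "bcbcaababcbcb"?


Searching for "ba" in "bcbcaababcbcb"
Scanning each position:
  Position 0: "bc" => no
  Position 1: "cb" => no
  Position 2: "bc" => no
  Position 3: "ca" => no
  Position 4: "aa" => no
  Position 5: "ab" => no
  Position 6: "ba" => MATCH
  Position 7: "ab" => no
  Position 8: "bc" => no
  Position 9: "cb" => no
  Position 10: "bc" => no
  Position 11: "cb" => no
Total occurrences: 1

1


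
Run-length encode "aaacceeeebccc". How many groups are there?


Input: aaacceeeebccc
Scanning for consecutive runs:
  Group 1: 'a' x 3 (positions 0-2)
  Group 2: 'c' x 2 (positions 3-4)
  Group 3: 'e' x 4 (positions 5-8)
  Group 4: 'b' x 1 (positions 9-9)
  Group 5: 'c' x 3 (positions 10-12)
Total groups: 5

5


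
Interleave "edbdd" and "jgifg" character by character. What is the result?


Interleaving "edbdd" and "jgifg":
  Position 0: 'e' from first, 'j' from second => "ej"
  Position 1: 'd' from first, 'g' from second => "dg"
  Position 2: 'b' from first, 'i' from second => "bi"
  Position 3: 'd' from first, 'f' from second => "df"
  Position 4: 'd' from first, 'g' from second => "dg"
Result: ejdgbidfdg

ejdgbidfdg


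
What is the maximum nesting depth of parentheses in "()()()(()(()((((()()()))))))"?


Input: "()()()(()(()((((()()()))))))"
Tracking depth:
  Position 0 '(': depth becomes 1
  Position 1 ')': depth becomes 0
  Position 2 '(': depth becomes 1
  Position 3 ')': depth becomes 0
  Position 4 '(': depth becomes 1
  Position 5 ')': depth becomes 0
  Position 6 '(': depth becomes 1
  Position 7 '(': depth becomes 2
  Position 8 ')': depth becomes 1
  Position 9 '(': depth becomes 2
  Position 10 '(': depth becomes 3
  Position 11 ')': depth becomes 2
  Position 12 '(': depth becomes 3
  Position 13 '(': depth becomes 4
  Position 14 '(': depth becomes 5
  Position 15 '(': depth becomes 6
  Position 16 '(': depth becomes 7
  Position 17 ')': depth becomes 6
  Position 18 '(': depth becomes 7
  Position 19 ')': depth becomes 6
  Position 20 '(': depth becomes 7
  Position 21 ')': depth becomes 6
  Position 22 ')': depth becomes 5
  Position 23 ')': depth becomes 4
  Position 24 ')': depth becomes 3
  Position 25 ')': depth becomes 2
  Position 26 ')': depth becomes 1
  Position 27 ')': depth becomes 0
Maximum depth reached: 7

7


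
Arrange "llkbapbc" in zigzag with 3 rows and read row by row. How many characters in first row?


Zigzag "llkbapbc" into 3 rows:
Placing characters:
  'l' => row 0
  'l' => row 1
  'k' => row 2
  'b' => row 1
  'a' => row 0
  'p' => row 1
  'b' => row 2
  'c' => row 1
Rows:
  Row 0: "la"
  Row 1: "lbpc"
  Row 2: "kb"
First row length: 2

2


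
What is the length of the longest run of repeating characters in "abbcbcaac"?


Input: "abbcbcaac"
Scanning for longest run:
  Position 1 ('b'): new char, reset run to 1
  Position 2 ('b'): continues run of 'b', length=2
  Position 3 ('c'): new char, reset run to 1
  Position 4 ('b'): new char, reset run to 1
  Position 5 ('c'): new char, reset run to 1
  Position 6 ('a'): new char, reset run to 1
  Position 7 ('a'): continues run of 'a', length=2
  Position 8 ('c'): new char, reset run to 1
Longest run: 'b' with length 2

2


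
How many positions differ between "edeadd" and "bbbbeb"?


Comparing "edeadd" and "bbbbeb" position by position:
  Position 0: 'e' vs 'b' => DIFFER
  Position 1: 'd' vs 'b' => DIFFER
  Position 2: 'e' vs 'b' => DIFFER
  Position 3: 'a' vs 'b' => DIFFER
  Position 4: 'd' vs 'e' => DIFFER
  Position 5: 'd' vs 'b' => DIFFER
Positions that differ: 6

6


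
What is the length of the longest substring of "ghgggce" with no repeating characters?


Input: "ghgggce"
Sliding window (track last position of each char):
  Position 0 ('g'): window [0,0] length 1 -- new best
  Position 1 ('h'): window [0,1] length 2 -- new best
  Position 2 ('g'): repeat (last at 0), move window start to 1
  Position 2 ('g'): window [1,2] length 2
  Position 3 ('g'): repeat (last at 2), move window start to 3
  Position 3 ('g'): window [3,3] length 1
  Position 4 ('g'): repeat (last at 3), move window start to 4
  Position 4 ('g'): window [4,4] length 1
  Position 5 ('c'): window [4,5] length 2
  Position 6 ('e'): window [4,6] length 3 -- new best
Longest substring with no repeats: "gce" with length 3

3


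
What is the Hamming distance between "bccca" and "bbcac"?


Comparing "bccca" and "bbcac" position by position:
  Position 0: 'b' vs 'b' => same
  Position 1: 'c' vs 'b' => differ
  Position 2: 'c' vs 'c' => same
  Position 3: 'c' vs 'a' => differ
  Position 4: 'a' vs 'c' => differ
Total differences (Hamming distance): 3

3


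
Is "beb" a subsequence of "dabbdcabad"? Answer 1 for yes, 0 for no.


Check if "beb" is a subsequence of "dabbdcabad"
Greedy scan:
  Position 0 ('d'): no match needed
  Position 1 ('a'): no match needed
  Position 2 ('b'): matches sub[0] = 'b'
  Position 3 ('b'): no match needed
  Position 4 ('d'): no match needed
  Position 5 ('c'): no match needed
  Position 6 ('a'): no match needed
  Position 7 ('b'): no match needed
  Position 8 ('a'): no match needed
  Position 9 ('d'): no match needed
Only matched 1/3 characters => not a subsequence

0


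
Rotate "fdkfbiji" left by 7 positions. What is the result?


Input: "fdkfbiji", rotate left by 7
First 7 characters: "fdkfbij"
Remaining characters: "i"
Concatenate remaining + first: "i" + "fdkfbij" = "ifdkfbij"

ifdkfbij


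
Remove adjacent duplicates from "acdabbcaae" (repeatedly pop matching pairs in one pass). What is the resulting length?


Input: acdabbcaae
Stack-based adjacent duplicate removal:
  Read 'a': push. Stack: a
  Read 'c': push. Stack: ac
  Read 'd': push. Stack: acd
  Read 'a': push. Stack: acda
  Read 'b': push. Stack: acdab
  Read 'b': matches stack top 'b' => pop. Stack: acda
  Read 'c': push. Stack: acdac
  Read 'a': push. Stack: acdaca
  Read 'a': matches stack top 'a' => pop. Stack: acdac
  Read 'e': push. Stack: acdace
Final stack: "acdace" (length 6)

6


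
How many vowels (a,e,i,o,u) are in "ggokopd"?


Input: ggokopd
Checking each character:
  'g' at position 0: consonant
  'g' at position 1: consonant
  'o' at position 2: vowel (running total: 1)
  'k' at position 3: consonant
  'o' at position 4: vowel (running total: 2)
  'p' at position 5: consonant
  'd' at position 6: consonant
Total vowels: 2

2


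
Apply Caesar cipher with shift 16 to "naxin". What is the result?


Caesar cipher: shift "naxin" by 16
  'n' (pos 13) + 16 = pos 3 = 'd'
  'a' (pos 0) + 16 = pos 16 = 'q'
  'x' (pos 23) + 16 = pos 13 = 'n'
  'i' (pos 8) + 16 = pos 24 = 'y'
  'n' (pos 13) + 16 = pos 3 = 'd'
Result: dqnyd

dqnyd


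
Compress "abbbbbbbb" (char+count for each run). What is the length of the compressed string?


Input: abbbbbbbb
Runs:
  'a' x 1 => "a1"
  'b' x 8 => "b8"
Compressed: "a1b8"
Compressed length: 4

4


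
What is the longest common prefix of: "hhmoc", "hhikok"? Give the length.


Words: hhmoc, hhikok
  Position 0: all 'h' => match
  Position 1: all 'h' => match
  Position 2: ('m', 'i') => mismatch, stop
LCP = "hh" (length 2)

2


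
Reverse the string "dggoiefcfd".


Input: dggoiefcfd
Reading characters right to left:
  Position 9: 'd'
  Position 8: 'f'
  Position 7: 'c'
  Position 6: 'f'
  Position 5: 'e'
  Position 4: 'i'
  Position 3: 'o'
  Position 2: 'g'
  Position 1: 'g'
  Position 0: 'd'
Reversed: dfcfeioggd

dfcfeioggd


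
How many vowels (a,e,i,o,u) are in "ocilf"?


Input: ocilf
Checking each character:
  'o' at position 0: vowel (running total: 1)
  'c' at position 1: consonant
  'i' at position 2: vowel (running total: 2)
  'l' at position 3: consonant
  'f' at position 4: consonant
Total vowels: 2

2


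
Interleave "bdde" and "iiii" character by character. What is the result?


Interleaving "bdde" and "iiii":
  Position 0: 'b' from first, 'i' from second => "bi"
  Position 1: 'd' from first, 'i' from second => "di"
  Position 2: 'd' from first, 'i' from second => "di"
  Position 3: 'e' from first, 'i' from second => "ei"
Result: bididiei

bididiei


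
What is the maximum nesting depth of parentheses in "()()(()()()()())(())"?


Input: "()()(()()()()())(())"
Tracking depth:
  Position 0 '(': depth becomes 1
  Position 1 ')': depth becomes 0
  Position 2 '(': depth becomes 1
  Position 3 ')': depth becomes 0
  Position 4 '(': depth becomes 1
  Position 5 '(': depth becomes 2
  Position 6 ')': depth becomes 1
  Position 7 '(': depth becomes 2
  Position 8 ')': depth becomes 1
  Position 9 '(': depth becomes 2
  Position 10 ')': depth becomes 1
  Position 11 '(': depth becomes 2
  Position 12 ')': depth becomes 1
  Position 13 '(': depth becomes 2
  Position 14 ')': depth becomes 1
  Position 15 ')': depth becomes 0
  Position 16 '(': depth becomes 1
  Position 17 '(': depth becomes 2
  Position 18 ')': depth becomes 1
  Position 19 ')': depth becomes 0
Maximum depth reached: 2

2


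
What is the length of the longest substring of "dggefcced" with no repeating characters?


Input: "dggefcced"
Sliding window (track last position of each char):
  Position 0 ('d'): window [0,0] length 1 -- new best
  Position 1 ('g'): window [0,1] length 2 -- new best
  Position 2 ('g'): repeat (last at 1), move window start to 2
  Position 2 ('g'): window [2,2] length 1
  Position 3 ('e'): window [2,3] length 2
  Position 4 ('f'): window [2,4] length 3 -- new best
  Position 5 ('c'): window [2,5] length 4 -- new best
  Position 6 ('c'): repeat (last at 5), move window start to 6
  Position 6 ('c'): window [6,6] length 1
  Position 7 ('e'): window [6,7] length 2
  Position 8 ('d'): window [6,8] length 3
Longest substring with no repeats: "gefc" with length 4

4


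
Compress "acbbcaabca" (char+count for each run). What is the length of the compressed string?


Input: acbbcaabca
Runs:
  'a' x 1 => "a1"
  'c' x 1 => "c1"
  'b' x 2 => "b2"
  'c' x 1 => "c1"
  'a' x 2 => "a2"
  'b' x 1 => "b1"
  'c' x 1 => "c1"
  'a' x 1 => "a1"
Compressed: "a1c1b2c1a2b1c1a1"
Compressed length: 16

16


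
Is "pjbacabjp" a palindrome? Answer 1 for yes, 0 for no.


Input: pjbacabjp
Reversed: pjbacabjp
  Compare pos 0 ('p') with pos 8 ('p'): match
  Compare pos 1 ('j') with pos 7 ('j'): match
  Compare pos 2 ('b') with pos 6 ('b'): match
  Compare pos 3 ('a') with pos 5 ('a'): match
Result: palindrome

1


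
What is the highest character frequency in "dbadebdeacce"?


Input: dbadebdeacce
Character counts:
  'a': 2
  'b': 2
  'c': 2
  'd': 3
  'e': 3
Maximum frequency: 3

3


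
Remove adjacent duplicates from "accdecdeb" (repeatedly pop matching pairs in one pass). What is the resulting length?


Input: accdecdeb
Stack-based adjacent duplicate removal:
  Read 'a': push. Stack: a
  Read 'c': push. Stack: ac
  Read 'c': matches stack top 'c' => pop. Stack: a
  Read 'd': push. Stack: ad
  Read 'e': push. Stack: ade
  Read 'c': push. Stack: adec
  Read 'd': push. Stack: adecd
  Read 'e': push. Stack: adecde
  Read 'b': push. Stack: adecdeb
Final stack: "adecdeb" (length 7)

7


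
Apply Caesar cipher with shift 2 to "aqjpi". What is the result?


Caesar cipher: shift "aqjpi" by 2
  'a' (pos 0) + 2 = pos 2 = 'c'
  'q' (pos 16) + 2 = pos 18 = 's'
  'j' (pos 9) + 2 = pos 11 = 'l'
  'p' (pos 15) + 2 = pos 17 = 'r'
  'i' (pos 8) + 2 = pos 10 = 'k'
Result: cslrk

cslrk


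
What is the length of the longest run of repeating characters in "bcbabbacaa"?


Input: "bcbabbacaa"
Scanning for longest run:
  Position 1 ('c'): new char, reset run to 1
  Position 2 ('b'): new char, reset run to 1
  Position 3 ('a'): new char, reset run to 1
  Position 4 ('b'): new char, reset run to 1
  Position 5 ('b'): continues run of 'b', length=2
  Position 6 ('a'): new char, reset run to 1
  Position 7 ('c'): new char, reset run to 1
  Position 8 ('a'): new char, reset run to 1
  Position 9 ('a'): continues run of 'a', length=2
Longest run: 'b' with length 2

2


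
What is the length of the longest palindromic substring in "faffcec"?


Input: "faffcec"
Checking substrings for palindromes:
  [0:3] "faf" (len 3) => palindrome
  [4:7] "cec" (len 3) => palindrome
  [2:4] "ff" (len 2) => palindrome
Longest palindromic substring: "faf" with length 3

3


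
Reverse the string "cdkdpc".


Input: cdkdpc
Reading characters right to left:
  Position 5: 'c'
  Position 4: 'p'
  Position 3: 'd'
  Position 2: 'k'
  Position 1: 'd'
  Position 0: 'c'
Reversed: cpdkdc

cpdkdc


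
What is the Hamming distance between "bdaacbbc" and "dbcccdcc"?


Comparing "bdaacbbc" and "dbcccdcc" position by position:
  Position 0: 'b' vs 'd' => differ
  Position 1: 'd' vs 'b' => differ
  Position 2: 'a' vs 'c' => differ
  Position 3: 'a' vs 'c' => differ
  Position 4: 'c' vs 'c' => same
  Position 5: 'b' vs 'd' => differ
  Position 6: 'b' vs 'c' => differ
  Position 7: 'c' vs 'c' => same
Total differences (Hamming distance): 6

6


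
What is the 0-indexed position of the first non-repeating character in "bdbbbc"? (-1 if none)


Input: bdbbbc
Character frequencies:
  'b': 4
  'c': 1
  'd': 1
Scanning left to right for freq == 1:
  Position 0 ('b'): freq=4, skip
  Position 1 ('d'): unique! => answer = 1

1


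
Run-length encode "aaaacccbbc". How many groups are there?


Input: aaaacccbbc
Scanning for consecutive runs:
  Group 1: 'a' x 4 (positions 0-3)
  Group 2: 'c' x 3 (positions 4-6)
  Group 3: 'b' x 2 (positions 7-8)
  Group 4: 'c' x 1 (positions 9-9)
Total groups: 4

4


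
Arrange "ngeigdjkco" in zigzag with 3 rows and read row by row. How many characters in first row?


Zigzag "ngeigdjkco" into 3 rows:
Placing characters:
  'n' => row 0
  'g' => row 1
  'e' => row 2
  'i' => row 1
  'g' => row 0
  'd' => row 1
  'j' => row 2
  'k' => row 1
  'c' => row 0
  'o' => row 1
Rows:
  Row 0: "ngc"
  Row 1: "gidko"
  Row 2: "ej"
First row length: 3

3


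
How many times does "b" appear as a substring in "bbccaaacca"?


Searching for "b" in "bbccaaacca"
Scanning each position:
  Position 0: "b" => MATCH
  Position 1: "b" => MATCH
  Position 2: "c" => no
  Position 3: "c" => no
  Position 4: "a" => no
  Position 5: "a" => no
  Position 6: "a" => no
  Position 7: "c" => no
  Position 8: "c" => no
  Position 9: "a" => no
Total occurrences: 2

2


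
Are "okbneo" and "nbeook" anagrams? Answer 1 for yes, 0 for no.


Strings: "okbneo", "nbeook"
Sorted first:  beknoo
Sorted second: beknoo
Sorted forms match => anagrams

1


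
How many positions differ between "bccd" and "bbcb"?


Comparing "bccd" and "bbcb" position by position:
  Position 0: 'b' vs 'b' => same
  Position 1: 'c' vs 'b' => DIFFER
  Position 2: 'c' vs 'c' => same
  Position 3: 'd' vs 'b' => DIFFER
Positions that differ: 2

2


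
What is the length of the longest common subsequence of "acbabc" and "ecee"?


LCS of "acbabc" and "ecee"
DP table:
           e    c    e    e
      0    0    0    0    0
  a   0    0    0    0    0
  c   0    0    1    1    1
  b   0    0    1    1    1
  a   0    0    1    1    1
  b   0    0    1    1    1
  c   0    0    1    1    1
LCS length = dp[6][4] = 1

1


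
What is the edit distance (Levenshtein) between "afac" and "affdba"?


Computing edit distance: "afac" -> "affdba"
DP table:
           a    f    f    d    b    a
      0    1    2    3    4    5    6
  a   1    0    1    2    3    4    5
  f   2    1    0    1    2    3    4
  a   3    2    1    1    2    3    3
  c   4    3    2    2    2    3    4
Edit distance = dp[4][6] = 4

4


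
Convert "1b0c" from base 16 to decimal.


Input: "1b0c" in base 16
Positional expansion:
  Digit '1' (value 1) x 16^3 = 4096
  Digit 'b' (value 11) x 16^2 = 2816
  Digit '0' (value 0) x 16^1 = 0
  Digit 'c' (value 12) x 16^0 = 12
Sum = 6924

6924


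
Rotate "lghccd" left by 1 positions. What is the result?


Input: "lghccd", rotate left by 1
First 1 characters: "l"
Remaining characters: "ghccd"
Concatenate remaining + first: "ghccd" + "l" = "ghccdl"

ghccdl


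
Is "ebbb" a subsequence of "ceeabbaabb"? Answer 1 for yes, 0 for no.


Check if "ebbb" is a subsequence of "ceeabbaabb"
Greedy scan:
  Position 0 ('c'): no match needed
  Position 1 ('e'): matches sub[0] = 'e'
  Position 2 ('e'): no match needed
  Position 3 ('a'): no match needed
  Position 4 ('b'): matches sub[1] = 'b'
  Position 5 ('b'): matches sub[2] = 'b'
  Position 6 ('a'): no match needed
  Position 7 ('a'): no match needed
  Position 8 ('b'): matches sub[3] = 'b'
  Position 9 ('b'): no match needed
All 4 characters matched => is a subsequence

1


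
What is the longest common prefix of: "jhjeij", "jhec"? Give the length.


Words: jhjeij, jhec
  Position 0: all 'j' => match
  Position 1: all 'h' => match
  Position 2: ('j', 'e') => mismatch, stop
LCP = "jh" (length 2)

2


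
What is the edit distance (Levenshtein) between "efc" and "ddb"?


Computing edit distance: "efc" -> "ddb"
DP table:
           d    d    b
      0    1    2    3
  e   1    1    2    3
  f   2    2    2    3
  c   3    3    3    3
Edit distance = dp[3][3] = 3

3


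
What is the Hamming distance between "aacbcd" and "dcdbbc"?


Comparing "aacbcd" and "dcdbbc" position by position:
  Position 0: 'a' vs 'd' => differ
  Position 1: 'a' vs 'c' => differ
  Position 2: 'c' vs 'd' => differ
  Position 3: 'b' vs 'b' => same
  Position 4: 'c' vs 'b' => differ
  Position 5: 'd' vs 'c' => differ
Total differences (Hamming distance): 5

5


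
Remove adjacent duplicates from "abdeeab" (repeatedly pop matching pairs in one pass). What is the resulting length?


Input: abdeeab
Stack-based adjacent duplicate removal:
  Read 'a': push. Stack: a
  Read 'b': push. Stack: ab
  Read 'd': push. Stack: abd
  Read 'e': push. Stack: abde
  Read 'e': matches stack top 'e' => pop. Stack: abd
  Read 'a': push. Stack: abda
  Read 'b': push. Stack: abdab
Final stack: "abdab" (length 5)

5


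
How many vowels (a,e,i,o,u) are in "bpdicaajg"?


Input: bpdicaajg
Checking each character:
  'b' at position 0: consonant
  'p' at position 1: consonant
  'd' at position 2: consonant
  'i' at position 3: vowel (running total: 1)
  'c' at position 4: consonant
  'a' at position 5: vowel (running total: 2)
  'a' at position 6: vowel (running total: 3)
  'j' at position 7: consonant
  'g' at position 8: consonant
Total vowels: 3

3


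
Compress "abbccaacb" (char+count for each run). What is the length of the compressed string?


Input: abbccaacb
Runs:
  'a' x 1 => "a1"
  'b' x 2 => "b2"
  'c' x 2 => "c2"
  'a' x 2 => "a2"
  'c' x 1 => "c1"
  'b' x 1 => "b1"
Compressed: "a1b2c2a2c1b1"
Compressed length: 12

12


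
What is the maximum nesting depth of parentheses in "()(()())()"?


Input: "()(()())()"
Tracking depth:
  Position 0 '(': depth becomes 1
  Position 1 ')': depth becomes 0
  Position 2 '(': depth becomes 1
  Position 3 '(': depth becomes 2
  Position 4 ')': depth becomes 1
  Position 5 '(': depth becomes 2
  Position 6 ')': depth becomes 1
  Position 7 ')': depth becomes 0
  Position 8 '(': depth becomes 1
  Position 9 ')': depth becomes 0
Maximum depth reached: 2

2


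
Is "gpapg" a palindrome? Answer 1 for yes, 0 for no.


Input: gpapg
Reversed: gpapg
  Compare pos 0 ('g') with pos 4 ('g'): match
  Compare pos 1 ('p') with pos 3 ('p'): match
Result: palindrome

1


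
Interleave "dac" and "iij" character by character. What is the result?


Interleaving "dac" and "iij":
  Position 0: 'd' from first, 'i' from second => "di"
  Position 1: 'a' from first, 'i' from second => "ai"
  Position 2: 'c' from first, 'j' from second => "cj"
Result: diaicj

diaicj


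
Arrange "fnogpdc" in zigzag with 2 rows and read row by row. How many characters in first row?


Zigzag "fnogpdc" into 2 rows:
Placing characters:
  'f' => row 0
  'n' => row 1
  'o' => row 0
  'g' => row 1
  'p' => row 0
  'd' => row 1
  'c' => row 0
Rows:
  Row 0: "fopc"
  Row 1: "ngd"
First row length: 4

4


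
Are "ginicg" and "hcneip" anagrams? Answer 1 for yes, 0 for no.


Strings: "ginicg", "hcneip"
Sorted first:  cggiin
Sorted second: cehinp
Differ at position 1: 'g' vs 'e' => not anagrams

0


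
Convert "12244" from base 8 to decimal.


Input: "12244" in base 8
Positional expansion:
  Digit '1' (value 1) x 8^4 = 4096
  Digit '2' (value 2) x 8^3 = 1024
  Digit '2' (value 2) x 8^2 = 128
  Digit '4' (value 4) x 8^1 = 32
  Digit '4' (value 4) x 8^0 = 4
Sum = 5284

5284


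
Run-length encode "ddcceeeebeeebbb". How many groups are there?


Input: ddcceeeebeeebbb
Scanning for consecutive runs:
  Group 1: 'd' x 2 (positions 0-1)
  Group 2: 'c' x 2 (positions 2-3)
  Group 3: 'e' x 4 (positions 4-7)
  Group 4: 'b' x 1 (positions 8-8)
  Group 5: 'e' x 3 (positions 9-11)
  Group 6: 'b' x 3 (positions 12-14)
Total groups: 6

6


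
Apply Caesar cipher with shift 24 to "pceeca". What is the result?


Caesar cipher: shift "pceeca" by 24
  'p' (pos 15) + 24 = pos 13 = 'n'
  'c' (pos 2) + 24 = pos 0 = 'a'
  'e' (pos 4) + 24 = pos 2 = 'c'
  'e' (pos 4) + 24 = pos 2 = 'c'
  'c' (pos 2) + 24 = pos 0 = 'a'
  'a' (pos 0) + 24 = pos 24 = 'y'
Result: naccay

naccay


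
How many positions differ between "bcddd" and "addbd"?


Comparing "bcddd" and "addbd" position by position:
  Position 0: 'b' vs 'a' => DIFFER
  Position 1: 'c' vs 'd' => DIFFER
  Position 2: 'd' vs 'd' => same
  Position 3: 'd' vs 'b' => DIFFER
  Position 4: 'd' vs 'd' => same
Positions that differ: 3

3


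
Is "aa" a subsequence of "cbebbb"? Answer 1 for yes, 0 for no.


Check if "aa" is a subsequence of "cbebbb"
Greedy scan:
  Position 0 ('c'): no match needed
  Position 1 ('b'): no match needed
  Position 2 ('e'): no match needed
  Position 3 ('b'): no match needed
  Position 4 ('b'): no match needed
  Position 5 ('b'): no match needed
Only matched 0/2 characters => not a subsequence

0


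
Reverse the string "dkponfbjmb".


Input: dkponfbjmb
Reading characters right to left:
  Position 9: 'b'
  Position 8: 'm'
  Position 7: 'j'
  Position 6: 'b'
  Position 5: 'f'
  Position 4: 'n'
  Position 3: 'o'
  Position 2: 'p'
  Position 1: 'k'
  Position 0: 'd'
Reversed: bmjbfnopkd

bmjbfnopkd


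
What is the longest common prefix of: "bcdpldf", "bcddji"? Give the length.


Words: bcdpldf, bcddji
  Position 0: all 'b' => match
  Position 1: all 'c' => match
  Position 2: all 'd' => match
  Position 3: ('p', 'd') => mismatch, stop
LCP = "bcd" (length 3)

3


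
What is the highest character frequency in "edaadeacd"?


Input: edaadeacd
Character counts:
  'a': 3
  'c': 1
  'd': 3
  'e': 2
Maximum frequency: 3

3


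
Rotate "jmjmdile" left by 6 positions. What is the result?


Input: "jmjmdile", rotate left by 6
First 6 characters: "jmjmdi"
Remaining characters: "le"
Concatenate remaining + first: "le" + "jmjmdi" = "lejmjmdi"

lejmjmdi


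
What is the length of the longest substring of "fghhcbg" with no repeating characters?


Input: "fghhcbg"
Sliding window (track last position of each char):
  Position 0 ('f'): window [0,0] length 1 -- new best
  Position 1 ('g'): window [0,1] length 2 -- new best
  Position 2 ('h'): window [0,2] length 3 -- new best
  Position 3 ('h'): repeat (last at 2), move window start to 3
  Position 3 ('h'): window [3,3] length 1
  Position 4 ('c'): window [3,4] length 2
  Position 5 ('b'): window [3,5] length 3
  Position 6 ('g'): window [3,6] length 4 -- new best
Longest substring with no repeats: "hcbg" with length 4

4


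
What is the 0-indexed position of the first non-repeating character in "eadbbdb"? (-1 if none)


Input: eadbbdb
Character frequencies:
  'a': 1
  'b': 3
  'd': 2
  'e': 1
Scanning left to right for freq == 1:
  Position 0 ('e'): unique! => answer = 0

0


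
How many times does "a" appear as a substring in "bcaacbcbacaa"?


Searching for "a" in "bcaacbcbacaa"
Scanning each position:
  Position 0: "b" => no
  Position 1: "c" => no
  Position 2: "a" => MATCH
  Position 3: "a" => MATCH
  Position 4: "c" => no
  Position 5: "b" => no
  Position 6: "c" => no
  Position 7: "b" => no
  Position 8: "a" => MATCH
  Position 9: "c" => no
  Position 10: "a" => MATCH
  Position 11: "a" => MATCH
Total occurrences: 5

5


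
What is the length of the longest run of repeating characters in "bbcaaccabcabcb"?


Input: "bbcaaccabcabcb"
Scanning for longest run:
  Position 1 ('b'): continues run of 'b', length=2
  Position 2 ('c'): new char, reset run to 1
  Position 3 ('a'): new char, reset run to 1
  Position 4 ('a'): continues run of 'a', length=2
  Position 5 ('c'): new char, reset run to 1
  Position 6 ('c'): continues run of 'c', length=2
  Position 7 ('a'): new char, reset run to 1
  Position 8 ('b'): new char, reset run to 1
  Position 9 ('c'): new char, reset run to 1
  Position 10 ('a'): new char, reset run to 1
  Position 11 ('b'): new char, reset run to 1
  Position 12 ('c'): new char, reset run to 1
  Position 13 ('b'): new char, reset run to 1
Longest run: 'b' with length 2

2


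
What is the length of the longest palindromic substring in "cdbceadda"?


Input: "cdbceadda"
Checking substrings for palindromes:
  [5:9] "adda" (len 4) => palindrome
  [6:8] "dd" (len 2) => palindrome
Longest palindromic substring: "adda" with length 4

4


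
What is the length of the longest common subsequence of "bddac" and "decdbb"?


LCS of "bddac" and "decdbb"
DP table:
           d    e    c    d    b    b
      0    0    0    0    0    0    0
  b   0    0    0    0    0    1    1
  d   0    1    1    1    1    1    1
  d   0    1    1    1    2    2    2
  a   0    1    1    1    2    2    2
  c   0    1    1    2    2    2    2
LCS length = dp[5][6] = 2

2


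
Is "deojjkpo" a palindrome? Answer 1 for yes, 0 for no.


Input: deojjkpo
Reversed: opkjjoed
  Compare pos 0 ('d') with pos 7 ('o'): MISMATCH
  Compare pos 1 ('e') with pos 6 ('p'): MISMATCH
  Compare pos 2 ('o') with pos 5 ('k'): MISMATCH
  Compare pos 3 ('j') with pos 4 ('j'): match
Result: not a palindrome

0


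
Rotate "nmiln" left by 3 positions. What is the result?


Input: "nmiln", rotate left by 3
First 3 characters: "nmi"
Remaining characters: "ln"
Concatenate remaining + first: "ln" + "nmi" = "lnnmi"

lnnmi


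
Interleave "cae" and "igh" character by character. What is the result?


Interleaving "cae" and "igh":
  Position 0: 'c' from first, 'i' from second => "ci"
  Position 1: 'a' from first, 'g' from second => "ag"
  Position 2: 'e' from first, 'h' from second => "eh"
Result: ciageh

ciageh


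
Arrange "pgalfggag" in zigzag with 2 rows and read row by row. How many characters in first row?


Zigzag "pgalfggag" into 2 rows:
Placing characters:
  'p' => row 0
  'g' => row 1
  'a' => row 0
  'l' => row 1
  'f' => row 0
  'g' => row 1
  'g' => row 0
  'a' => row 1
  'g' => row 0
Rows:
  Row 0: "pafgg"
  Row 1: "glga"
First row length: 5

5


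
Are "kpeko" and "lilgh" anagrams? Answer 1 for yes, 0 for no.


Strings: "kpeko", "lilgh"
Sorted first:  ekkop
Sorted second: ghill
Differ at position 0: 'e' vs 'g' => not anagrams

0


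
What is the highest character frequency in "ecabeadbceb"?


Input: ecabeadbceb
Character counts:
  'a': 2
  'b': 3
  'c': 2
  'd': 1
  'e': 3
Maximum frequency: 3

3


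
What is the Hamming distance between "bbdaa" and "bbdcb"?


Comparing "bbdaa" and "bbdcb" position by position:
  Position 0: 'b' vs 'b' => same
  Position 1: 'b' vs 'b' => same
  Position 2: 'd' vs 'd' => same
  Position 3: 'a' vs 'c' => differ
  Position 4: 'a' vs 'b' => differ
Total differences (Hamming distance): 2

2


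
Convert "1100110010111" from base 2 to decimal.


Input: "1100110010111" in base 2
Positional expansion:
  Digit '1' (value 1) x 2^12 = 4096
  Digit '1' (value 1) x 2^11 = 2048
  Digit '0' (value 0) x 2^10 = 0
  Digit '0' (value 0) x 2^9 = 0
  Digit '1' (value 1) x 2^8 = 256
  Digit '1' (value 1) x 2^7 = 128
  Digit '0' (value 0) x 2^6 = 0
  Digit '0' (value 0) x 2^5 = 0
  Digit '1' (value 1) x 2^4 = 16
  Digit '0' (value 0) x 2^3 = 0
  Digit '1' (value 1) x 2^2 = 4
  Digit '1' (value 1) x 2^1 = 2
  Digit '1' (value 1) x 2^0 = 1
Sum = 6551

6551


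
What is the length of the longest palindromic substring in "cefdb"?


Input: "cefdb"
Checking substrings for palindromes:
  No multi-char palindromic substrings found
Longest palindromic substring: "c" with length 1

1


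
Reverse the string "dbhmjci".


Input: dbhmjci
Reading characters right to left:
  Position 6: 'i'
  Position 5: 'c'
  Position 4: 'j'
  Position 3: 'm'
  Position 2: 'h'
  Position 1: 'b'
  Position 0: 'd'
Reversed: icjmhbd

icjmhbd


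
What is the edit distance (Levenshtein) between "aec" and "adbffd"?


Computing edit distance: "aec" -> "adbffd"
DP table:
           a    d    b    f    f    d
      0    1    2    3    4    5    6
  a   1    0    1    2    3    4    5
  e   2    1    1    2    3    4    5
  c   3    2    2    2    3    4    5
Edit distance = dp[3][6] = 5

5


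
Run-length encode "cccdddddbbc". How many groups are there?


Input: cccdddddbbc
Scanning for consecutive runs:
  Group 1: 'c' x 3 (positions 0-2)
  Group 2: 'd' x 5 (positions 3-7)
  Group 3: 'b' x 2 (positions 8-9)
  Group 4: 'c' x 1 (positions 10-10)
Total groups: 4

4


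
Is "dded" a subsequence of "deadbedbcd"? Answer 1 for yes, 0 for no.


Check if "dded" is a subsequence of "deadbedbcd"
Greedy scan:
  Position 0 ('d'): matches sub[0] = 'd'
  Position 1 ('e'): no match needed
  Position 2 ('a'): no match needed
  Position 3 ('d'): matches sub[1] = 'd'
  Position 4 ('b'): no match needed
  Position 5 ('e'): matches sub[2] = 'e'
  Position 6 ('d'): matches sub[3] = 'd'
  Position 7 ('b'): no match needed
  Position 8 ('c'): no match needed
  Position 9 ('d'): no match needed
All 4 characters matched => is a subsequence

1


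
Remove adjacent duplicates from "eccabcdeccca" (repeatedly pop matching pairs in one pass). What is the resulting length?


Input: eccabcdeccca
Stack-based adjacent duplicate removal:
  Read 'e': push. Stack: e
  Read 'c': push. Stack: ec
  Read 'c': matches stack top 'c' => pop. Stack: e
  Read 'a': push. Stack: ea
  Read 'b': push. Stack: eab
  Read 'c': push. Stack: eabc
  Read 'd': push. Stack: eabcd
  Read 'e': push. Stack: eabcde
  Read 'c': push. Stack: eabcdec
  Read 'c': matches stack top 'c' => pop. Stack: eabcde
  Read 'c': push. Stack: eabcdec
  Read 'a': push. Stack: eabcdeca
Final stack: "eabcdeca" (length 8)

8


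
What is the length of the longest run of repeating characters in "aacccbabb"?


Input: "aacccbabb"
Scanning for longest run:
  Position 1 ('a'): continues run of 'a', length=2
  Position 2 ('c'): new char, reset run to 1
  Position 3 ('c'): continues run of 'c', length=2
  Position 4 ('c'): continues run of 'c', length=3
  Position 5 ('b'): new char, reset run to 1
  Position 6 ('a'): new char, reset run to 1
  Position 7 ('b'): new char, reset run to 1
  Position 8 ('b'): continues run of 'b', length=2
Longest run: 'c' with length 3

3


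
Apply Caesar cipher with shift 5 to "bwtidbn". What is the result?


Caesar cipher: shift "bwtidbn" by 5
  'b' (pos 1) + 5 = pos 6 = 'g'
  'w' (pos 22) + 5 = pos 1 = 'b'
  't' (pos 19) + 5 = pos 24 = 'y'
  'i' (pos 8) + 5 = pos 13 = 'n'
  'd' (pos 3) + 5 = pos 8 = 'i'
  'b' (pos 1) + 5 = pos 6 = 'g'
  'n' (pos 13) + 5 = pos 18 = 's'
Result: gbynigs

gbynigs


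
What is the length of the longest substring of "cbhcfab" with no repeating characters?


Input: "cbhcfab"
Sliding window (track last position of each char):
  Position 0 ('c'): window [0,0] length 1 -- new best
  Position 1 ('b'): window [0,1] length 2 -- new best
  Position 2 ('h'): window [0,2] length 3 -- new best
  Position 3 ('c'): repeat (last at 0), move window start to 1
  Position 3 ('c'): window [1,3] length 3
  Position 4 ('f'): window [1,4] length 4 -- new best
  Position 5 ('a'): window [1,5] length 5 -- new best
  Position 6 ('b'): repeat (last at 1), move window start to 2
  Position 6 ('b'): window [2,6] length 5
Longest substring with no repeats: "bhcfa" with length 5

5


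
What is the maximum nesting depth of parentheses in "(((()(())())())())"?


Input: "(((()(())())())())"
Tracking depth:
  Position 0 '(': depth becomes 1
  Position 1 '(': depth becomes 2
  Position 2 '(': depth becomes 3
  Position 3 '(': depth becomes 4
  Position 4 ')': depth becomes 3
  Position 5 '(': depth becomes 4
  Position 6 '(': depth becomes 5
  Position 7 ')': depth becomes 4
  Position 8 ')': depth becomes 3
  Position 9 '(': depth becomes 4
  Position 10 ')': depth becomes 3
  Position 11 ')': depth becomes 2
  Position 12 '(': depth becomes 3
  Position 13 ')': depth becomes 2
  Position 14 ')': depth becomes 1
  Position 15 '(': depth becomes 2
  Position 16 ')': depth becomes 1
  Position 17 ')': depth becomes 0
Maximum depth reached: 5

5


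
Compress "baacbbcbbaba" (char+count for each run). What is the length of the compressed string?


Input: baacbbcbbaba
Runs:
  'b' x 1 => "b1"
  'a' x 2 => "a2"
  'c' x 1 => "c1"
  'b' x 2 => "b2"
  'c' x 1 => "c1"
  'b' x 2 => "b2"
  'a' x 1 => "a1"
  'b' x 1 => "b1"
  'a' x 1 => "a1"
Compressed: "b1a2c1b2c1b2a1b1a1"
Compressed length: 18

18


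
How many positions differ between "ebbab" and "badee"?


Comparing "ebbab" and "badee" position by position:
  Position 0: 'e' vs 'b' => DIFFER
  Position 1: 'b' vs 'a' => DIFFER
  Position 2: 'b' vs 'd' => DIFFER
  Position 3: 'a' vs 'e' => DIFFER
  Position 4: 'b' vs 'e' => DIFFER
Positions that differ: 5

5


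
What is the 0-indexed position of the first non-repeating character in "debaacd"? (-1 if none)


Input: debaacd
Character frequencies:
  'a': 2
  'b': 1
  'c': 1
  'd': 2
  'e': 1
Scanning left to right for freq == 1:
  Position 0 ('d'): freq=2, skip
  Position 1 ('e'): unique! => answer = 1

1


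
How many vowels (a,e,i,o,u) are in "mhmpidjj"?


Input: mhmpidjj
Checking each character:
  'm' at position 0: consonant
  'h' at position 1: consonant
  'm' at position 2: consonant
  'p' at position 3: consonant
  'i' at position 4: vowel (running total: 1)
  'd' at position 5: consonant
  'j' at position 6: consonant
  'j' at position 7: consonant
Total vowels: 1

1


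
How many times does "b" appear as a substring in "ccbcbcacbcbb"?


Searching for "b" in "ccbcbcacbcbb"
Scanning each position:
  Position 0: "c" => no
  Position 1: "c" => no
  Position 2: "b" => MATCH
  Position 3: "c" => no
  Position 4: "b" => MATCH
  Position 5: "c" => no
  Position 6: "a" => no
  Position 7: "c" => no
  Position 8: "b" => MATCH
  Position 9: "c" => no
  Position 10: "b" => MATCH
  Position 11: "b" => MATCH
Total occurrences: 5

5


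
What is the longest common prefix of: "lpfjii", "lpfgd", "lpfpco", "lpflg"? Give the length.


Words: lpfjii, lpfgd, lpfpco, lpflg
  Position 0: all 'l' => match
  Position 1: all 'p' => match
  Position 2: all 'f' => match
  Position 3: ('j', 'g', 'p', 'l') => mismatch, stop
LCP = "lpf" (length 3)

3


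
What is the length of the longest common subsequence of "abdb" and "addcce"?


LCS of "abdb" and "addcce"
DP table:
           a    d    d    c    c    e
      0    0    0    0    0    0    0
  a   0    1    1    1    1    1    1
  b   0    1    1    1    1    1    1
  d   0    1    2    2    2    2    2
  b   0    1    2    2    2    2    2
LCS length = dp[4][6] = 2

2


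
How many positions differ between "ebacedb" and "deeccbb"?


Comparing "ebacedb" and "deeccbb" position by position:
  Position 0: 'e' vs 'd' => DIFFER
  Position 1: 'b' vs 'e' => DIFFER
  Position 2: 'a' vs 'e' => DIFFER
  Position 3: 'c' vs 'c' => same
  Position 4: 'e' vs 'c' => DIFFER
  Position 5: 'd' vs 'b' => DIFFER
  Position 6: 'b' vs 'b' => same
Positions that differ: 5

5


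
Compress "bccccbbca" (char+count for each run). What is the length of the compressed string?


Input: bccccbbca
Runs:
  'b' x 1 => "b1"
  'c' x 4 => "c4"
  'b' x 2 => "b2"
  'c' x 1 => "c1"
  'a' x 1 => "a1"
Compressed: "b1c4b2c1a1"
Compressed length: 10

10


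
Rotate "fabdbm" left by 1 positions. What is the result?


Input: "fabdbm", rotate left by 1
First 1 characters: "f"
Remaining characters: "abdbm"
Concatenate remaining + first: "abdbm" + "f" = "abdbmf"

abdbmf


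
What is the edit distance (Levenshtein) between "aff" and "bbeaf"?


Computing edit distance: "aff" -> "bbeaf"
DP table:
           b    b    e    a    f
      0    1    2    3    4    5
  a   1    1    2    3    3    4
  f   2    2    2    3    4    3
  f   3    3    3    3    4    4
Edit distance = dp[3][5] = 4

4


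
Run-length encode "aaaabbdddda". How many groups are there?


Input: aaaabbdddda
Scanning for consecutive runs:
  Group 1: 'a' x 4 (positions 0-3)
  Group 2: 'b' x 2 (positions 4-5)
  Group 3: 'd' x 4 (positions 6-9)
  Group 4: 'a' x 1 (positions 10-10)
Total groups: 4

4


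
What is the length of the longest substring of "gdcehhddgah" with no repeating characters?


Input: "gdcehhddgah"
Sliding window (track last position of each char):
  Position 0 ('g'): window [0,0] length 1 -- new best
  Position 1 ('d'): window [0,1] length 2 -- new best
  Position 2 ('c'): window [0,2] length 3 -- new best
  Position 3 ('e'): window [0,3] length 4 -- new best
  Position 4 ('h'): window [0,4] length 5 -- new best
  Position 5 ('h'): repeat (last at 4), move window start to 5
  Position 5 ('h'): window [5,5] length 1
  Position 6 ('d'): window [5,6] length 2
  Position 7 ('d'): repeat (last at 6), move window start to 7
  Position 7 ('d'): window [7,7] length 1
  Position 8 ('g'): window [7,8] length 2
  Position 9 ('a'): window [7,9] length 3
  Position 10 ('h'): window [7,10] length 4
Longest substring with no repeats: "gdceh" with length 5

5


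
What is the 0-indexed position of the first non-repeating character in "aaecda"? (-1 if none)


Input: aaecda
Character frequencies:
  'a': 3
  'c': 1
  'd': 1
  'e': 1
Scanning left to right for freq == 1:
  Position 0 ('a'): freq=3, skip
  Position 1 ('a'): freq=3, skip
  Position 2 ('e'): unique! => answer = 2

2


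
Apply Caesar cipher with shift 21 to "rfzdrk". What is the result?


Caesar cipher: shift "rfzdrk" by 21
  'r' (pos 17) + 21 = pos 12 = 'm'
  'f' (pos 5) + 21 = pos 0 = 'a'
  'z' (pos 25) + 21 = pos 20 = 'u'
  'd' (pos 3) + 21 = pos 24 = 'y'
  'r' (pos 17) + 21 = pos 12 = 'm'
  'k' (pos 10) + 21 = pos 5 = 'f'
Result: mauymf

mauymf


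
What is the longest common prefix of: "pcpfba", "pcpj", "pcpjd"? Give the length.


Words: pcpfba, pcpj, pcpjd
  Position 0: all 'p' => match
  Position 1: all 'c' => match
  Position 2: all 'p' => match
  Position 3: ('f', 'j', 'j') => mismatch, stop
LCP = "pcp" (length 3)

3


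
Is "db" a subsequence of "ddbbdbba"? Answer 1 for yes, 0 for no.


Check if "db" is a subsequence of "ddbbdbba"
Greedy scan:
  Position 0 ('d'): matches sub[0] = 'd'
  Position 1 ('d'): no match needed
  Position 2 ('b'): matches sub[1] = 'b'
  Position 3 ('b'): no match needed
  Position 4 ('d'): no match needed
  Position 5 ('b'): no match needed
  Position 6 ('b'): no match needed
  Position 7 ('a'): no match needed
All 2 characters matched => is a subsequence

1
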